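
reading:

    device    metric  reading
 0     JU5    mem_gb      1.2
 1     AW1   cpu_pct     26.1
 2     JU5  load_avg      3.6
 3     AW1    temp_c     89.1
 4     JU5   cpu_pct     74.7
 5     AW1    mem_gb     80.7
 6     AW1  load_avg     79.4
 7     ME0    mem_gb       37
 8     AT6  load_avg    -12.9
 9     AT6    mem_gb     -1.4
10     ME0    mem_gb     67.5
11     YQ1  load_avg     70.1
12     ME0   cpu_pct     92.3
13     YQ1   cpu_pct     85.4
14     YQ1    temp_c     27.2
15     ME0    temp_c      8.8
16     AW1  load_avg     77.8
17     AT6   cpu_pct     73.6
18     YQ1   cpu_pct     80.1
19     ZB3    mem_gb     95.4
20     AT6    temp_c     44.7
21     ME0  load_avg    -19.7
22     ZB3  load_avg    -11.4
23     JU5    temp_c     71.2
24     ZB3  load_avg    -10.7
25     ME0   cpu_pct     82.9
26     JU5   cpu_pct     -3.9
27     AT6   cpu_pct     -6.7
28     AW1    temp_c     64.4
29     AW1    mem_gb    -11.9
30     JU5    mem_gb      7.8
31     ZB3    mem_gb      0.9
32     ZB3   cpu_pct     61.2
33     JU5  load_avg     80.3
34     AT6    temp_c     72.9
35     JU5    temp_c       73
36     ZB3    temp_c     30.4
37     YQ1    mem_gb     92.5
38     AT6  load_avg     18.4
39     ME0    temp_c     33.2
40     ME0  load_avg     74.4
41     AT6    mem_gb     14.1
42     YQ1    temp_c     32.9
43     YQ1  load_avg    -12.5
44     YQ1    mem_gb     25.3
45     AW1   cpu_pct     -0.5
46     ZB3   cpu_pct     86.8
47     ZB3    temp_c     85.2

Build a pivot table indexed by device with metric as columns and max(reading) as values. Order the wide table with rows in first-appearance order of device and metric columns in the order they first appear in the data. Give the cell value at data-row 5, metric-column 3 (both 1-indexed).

With rows in first-appearance order of device, row 5 is device=YQ1. metric columns in first-appearance order: mem_gb, cpu_pct, load_avg, temp_c; column 3 is load_avg.
Long rows with device=YQ1, metric=load_avg: max(70.1, -12.5) = 70.1.

70.1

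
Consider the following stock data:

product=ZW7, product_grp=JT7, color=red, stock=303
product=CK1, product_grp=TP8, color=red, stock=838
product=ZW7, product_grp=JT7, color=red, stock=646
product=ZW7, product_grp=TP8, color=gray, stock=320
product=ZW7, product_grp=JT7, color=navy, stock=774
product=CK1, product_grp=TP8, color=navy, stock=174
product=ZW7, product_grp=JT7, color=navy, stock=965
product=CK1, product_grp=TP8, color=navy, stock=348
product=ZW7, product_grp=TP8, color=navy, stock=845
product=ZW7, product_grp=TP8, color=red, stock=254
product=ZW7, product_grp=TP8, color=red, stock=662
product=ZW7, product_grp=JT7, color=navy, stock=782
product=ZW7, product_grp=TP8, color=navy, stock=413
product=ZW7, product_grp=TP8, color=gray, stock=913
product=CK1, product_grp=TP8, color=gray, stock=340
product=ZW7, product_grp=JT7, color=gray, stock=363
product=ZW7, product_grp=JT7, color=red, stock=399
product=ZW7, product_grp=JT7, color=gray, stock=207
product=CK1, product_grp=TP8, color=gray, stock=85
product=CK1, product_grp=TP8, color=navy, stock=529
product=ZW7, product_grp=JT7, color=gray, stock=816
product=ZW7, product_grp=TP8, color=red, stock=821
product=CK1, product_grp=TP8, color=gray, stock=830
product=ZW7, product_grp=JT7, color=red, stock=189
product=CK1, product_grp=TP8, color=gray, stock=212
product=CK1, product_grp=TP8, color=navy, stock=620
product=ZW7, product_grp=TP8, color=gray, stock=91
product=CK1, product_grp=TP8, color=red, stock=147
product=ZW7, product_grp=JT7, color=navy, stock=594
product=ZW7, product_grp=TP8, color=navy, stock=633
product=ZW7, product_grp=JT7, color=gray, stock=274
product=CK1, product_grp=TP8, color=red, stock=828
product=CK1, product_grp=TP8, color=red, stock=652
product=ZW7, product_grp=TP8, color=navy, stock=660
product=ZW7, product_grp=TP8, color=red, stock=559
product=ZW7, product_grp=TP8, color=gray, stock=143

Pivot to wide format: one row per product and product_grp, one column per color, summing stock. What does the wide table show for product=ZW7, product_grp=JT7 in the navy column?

Rows with product=ZW7, product_grp=JT7 and color=navy: stock values are 774, 965, 782, 594.
774 + 965 + 782 + 594 = 3115.

3115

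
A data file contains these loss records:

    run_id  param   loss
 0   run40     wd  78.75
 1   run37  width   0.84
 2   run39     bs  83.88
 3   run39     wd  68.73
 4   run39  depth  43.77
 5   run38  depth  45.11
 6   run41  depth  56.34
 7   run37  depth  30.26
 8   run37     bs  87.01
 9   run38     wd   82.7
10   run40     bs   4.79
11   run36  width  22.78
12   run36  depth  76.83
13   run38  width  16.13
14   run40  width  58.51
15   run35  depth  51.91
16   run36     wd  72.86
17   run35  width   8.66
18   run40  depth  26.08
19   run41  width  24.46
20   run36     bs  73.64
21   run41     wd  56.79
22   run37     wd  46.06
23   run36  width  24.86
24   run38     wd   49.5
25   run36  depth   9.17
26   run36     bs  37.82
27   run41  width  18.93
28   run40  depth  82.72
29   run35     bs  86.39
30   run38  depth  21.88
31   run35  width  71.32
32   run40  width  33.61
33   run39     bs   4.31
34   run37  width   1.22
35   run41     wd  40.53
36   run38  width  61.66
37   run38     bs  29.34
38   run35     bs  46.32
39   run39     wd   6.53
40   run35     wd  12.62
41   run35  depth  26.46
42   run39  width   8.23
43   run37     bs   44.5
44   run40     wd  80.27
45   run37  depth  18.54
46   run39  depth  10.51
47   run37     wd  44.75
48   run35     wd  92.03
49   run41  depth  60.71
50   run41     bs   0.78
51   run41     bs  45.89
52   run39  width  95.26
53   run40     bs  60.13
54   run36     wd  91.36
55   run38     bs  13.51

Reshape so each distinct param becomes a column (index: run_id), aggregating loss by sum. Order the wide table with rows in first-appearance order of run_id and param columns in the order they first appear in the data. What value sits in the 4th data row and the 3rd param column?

With rows in first-appearance order of run_id, row 4 is run_id=run38. param columns in first-appearance order: wd, width, bs, depth; column 3 is bs.
Long rows with run_id=run38, param=bs: 29.34 + 13.51 = 42.85.

42.85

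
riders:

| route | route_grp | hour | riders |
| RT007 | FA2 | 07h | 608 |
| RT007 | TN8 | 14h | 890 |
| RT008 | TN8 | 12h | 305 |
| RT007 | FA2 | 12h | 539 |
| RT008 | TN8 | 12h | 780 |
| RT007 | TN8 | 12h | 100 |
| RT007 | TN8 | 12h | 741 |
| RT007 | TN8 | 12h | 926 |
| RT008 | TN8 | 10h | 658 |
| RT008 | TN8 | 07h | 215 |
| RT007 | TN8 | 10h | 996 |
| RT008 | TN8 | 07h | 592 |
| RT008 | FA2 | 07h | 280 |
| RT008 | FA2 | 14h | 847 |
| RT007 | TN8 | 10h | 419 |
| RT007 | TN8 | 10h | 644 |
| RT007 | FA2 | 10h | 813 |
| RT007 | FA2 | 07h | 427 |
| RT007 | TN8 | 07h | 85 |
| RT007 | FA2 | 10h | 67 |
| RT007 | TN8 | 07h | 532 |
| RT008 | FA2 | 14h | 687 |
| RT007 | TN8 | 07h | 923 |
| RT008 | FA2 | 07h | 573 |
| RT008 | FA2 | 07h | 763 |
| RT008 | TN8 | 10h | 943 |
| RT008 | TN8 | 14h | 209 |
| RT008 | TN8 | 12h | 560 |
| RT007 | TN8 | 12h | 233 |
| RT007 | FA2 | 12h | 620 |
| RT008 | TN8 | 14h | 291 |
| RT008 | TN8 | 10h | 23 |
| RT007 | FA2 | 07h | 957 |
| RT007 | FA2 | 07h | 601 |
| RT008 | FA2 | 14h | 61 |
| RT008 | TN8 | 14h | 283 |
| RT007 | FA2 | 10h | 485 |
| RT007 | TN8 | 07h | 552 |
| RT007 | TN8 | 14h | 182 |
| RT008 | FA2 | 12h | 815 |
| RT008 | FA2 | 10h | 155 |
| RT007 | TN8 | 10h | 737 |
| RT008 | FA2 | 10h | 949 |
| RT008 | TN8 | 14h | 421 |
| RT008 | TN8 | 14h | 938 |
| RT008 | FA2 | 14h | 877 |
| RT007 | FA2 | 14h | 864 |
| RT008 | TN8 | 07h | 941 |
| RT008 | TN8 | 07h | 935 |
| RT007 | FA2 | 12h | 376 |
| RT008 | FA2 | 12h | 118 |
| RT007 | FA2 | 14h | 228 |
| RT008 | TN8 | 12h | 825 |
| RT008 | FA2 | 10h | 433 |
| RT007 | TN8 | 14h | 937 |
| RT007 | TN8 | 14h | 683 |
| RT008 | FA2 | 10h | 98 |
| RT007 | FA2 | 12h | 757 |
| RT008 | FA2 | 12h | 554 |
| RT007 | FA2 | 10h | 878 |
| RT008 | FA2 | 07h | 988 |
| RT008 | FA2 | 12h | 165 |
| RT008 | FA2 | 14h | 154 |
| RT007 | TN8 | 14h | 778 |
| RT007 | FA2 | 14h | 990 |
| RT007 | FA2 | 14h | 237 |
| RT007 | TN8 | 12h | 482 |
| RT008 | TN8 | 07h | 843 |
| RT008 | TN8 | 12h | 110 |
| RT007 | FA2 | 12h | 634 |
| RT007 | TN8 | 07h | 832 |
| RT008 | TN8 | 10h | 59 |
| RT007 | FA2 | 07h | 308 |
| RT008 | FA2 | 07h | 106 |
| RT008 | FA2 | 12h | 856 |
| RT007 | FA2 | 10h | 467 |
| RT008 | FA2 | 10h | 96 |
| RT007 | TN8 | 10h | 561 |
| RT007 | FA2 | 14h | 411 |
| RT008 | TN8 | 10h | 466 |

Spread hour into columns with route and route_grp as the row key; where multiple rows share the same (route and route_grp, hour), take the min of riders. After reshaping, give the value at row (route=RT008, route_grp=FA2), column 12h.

118

Rows with route=RT008, route_grp=FA2 and hour=12h: riders values are 815, 118, 554, 165, 856.
min(815, 118, 554, 165, 856) = 118.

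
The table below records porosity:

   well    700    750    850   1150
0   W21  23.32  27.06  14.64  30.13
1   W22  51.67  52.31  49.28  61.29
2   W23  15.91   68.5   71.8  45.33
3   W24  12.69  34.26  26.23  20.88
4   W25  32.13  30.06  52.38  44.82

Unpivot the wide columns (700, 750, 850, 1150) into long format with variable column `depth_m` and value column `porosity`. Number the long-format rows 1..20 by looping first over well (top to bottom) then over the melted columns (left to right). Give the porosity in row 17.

32.13

20 rows total (5 × 4). Row 17: index ⌊(17-1)/4⌋ = 4 into well → W25; (17-1) mod 4 = 0 into the melted columns → 700.
So row 17 is (W25, 700, 32.13); porosity = 32.13.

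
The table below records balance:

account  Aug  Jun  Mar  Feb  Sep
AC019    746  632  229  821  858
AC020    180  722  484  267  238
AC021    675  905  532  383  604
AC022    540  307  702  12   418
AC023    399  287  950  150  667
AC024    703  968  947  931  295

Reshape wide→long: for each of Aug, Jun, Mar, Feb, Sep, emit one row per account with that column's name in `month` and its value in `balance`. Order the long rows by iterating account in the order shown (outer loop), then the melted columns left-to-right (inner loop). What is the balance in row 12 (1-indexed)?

905

30 rows total (6 × 5). Row 12: index ⌊(12-1)/5⌋ = 2 into account → AC021; (12-1) mod 5 = 1 into the melted columns → Jun.
So row 12 is (AC021, Jun, 905); balance = 905.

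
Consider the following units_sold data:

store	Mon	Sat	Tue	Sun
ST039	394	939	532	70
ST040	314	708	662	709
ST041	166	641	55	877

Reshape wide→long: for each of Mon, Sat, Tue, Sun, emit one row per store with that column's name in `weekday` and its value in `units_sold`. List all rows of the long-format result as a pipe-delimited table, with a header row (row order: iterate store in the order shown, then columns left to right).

| store | weekday | units_sold |
| ST039 | Mon | 394 |
| ST039 | Sat | 939 |
| ST039 | Tue | 532 |
| ST039 | Sun | 70 |
| ST040 | Mon | 314 |
| ST040 | Sat | 708 |
| ST040 | Tue | 662 |
| ST040 | Sun | 709 |
| ST041 | Mon | 166 |
| ST041 | Sat | 641 |
| ST041 | Tue | 55 |
| ST041 | Sun | 877 |

Each (store, column) pair becomes one row: 3 × 4 = 12 rows.
For example, (ST039, Mon) → units_sold=394.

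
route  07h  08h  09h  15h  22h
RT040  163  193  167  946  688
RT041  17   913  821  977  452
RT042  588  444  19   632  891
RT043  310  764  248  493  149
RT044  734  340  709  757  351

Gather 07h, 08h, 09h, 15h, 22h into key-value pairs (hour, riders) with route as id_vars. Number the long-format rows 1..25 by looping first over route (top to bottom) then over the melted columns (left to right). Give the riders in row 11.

588

25 rows total (5 × 5). Row 11: index ⌊(11-1)/5⌋ = 2 into route → RT042; (11-1) mod 5 = 0 into the melted columns → 07h.
So row 11 is (RT042, 07h, 588); riders = 588.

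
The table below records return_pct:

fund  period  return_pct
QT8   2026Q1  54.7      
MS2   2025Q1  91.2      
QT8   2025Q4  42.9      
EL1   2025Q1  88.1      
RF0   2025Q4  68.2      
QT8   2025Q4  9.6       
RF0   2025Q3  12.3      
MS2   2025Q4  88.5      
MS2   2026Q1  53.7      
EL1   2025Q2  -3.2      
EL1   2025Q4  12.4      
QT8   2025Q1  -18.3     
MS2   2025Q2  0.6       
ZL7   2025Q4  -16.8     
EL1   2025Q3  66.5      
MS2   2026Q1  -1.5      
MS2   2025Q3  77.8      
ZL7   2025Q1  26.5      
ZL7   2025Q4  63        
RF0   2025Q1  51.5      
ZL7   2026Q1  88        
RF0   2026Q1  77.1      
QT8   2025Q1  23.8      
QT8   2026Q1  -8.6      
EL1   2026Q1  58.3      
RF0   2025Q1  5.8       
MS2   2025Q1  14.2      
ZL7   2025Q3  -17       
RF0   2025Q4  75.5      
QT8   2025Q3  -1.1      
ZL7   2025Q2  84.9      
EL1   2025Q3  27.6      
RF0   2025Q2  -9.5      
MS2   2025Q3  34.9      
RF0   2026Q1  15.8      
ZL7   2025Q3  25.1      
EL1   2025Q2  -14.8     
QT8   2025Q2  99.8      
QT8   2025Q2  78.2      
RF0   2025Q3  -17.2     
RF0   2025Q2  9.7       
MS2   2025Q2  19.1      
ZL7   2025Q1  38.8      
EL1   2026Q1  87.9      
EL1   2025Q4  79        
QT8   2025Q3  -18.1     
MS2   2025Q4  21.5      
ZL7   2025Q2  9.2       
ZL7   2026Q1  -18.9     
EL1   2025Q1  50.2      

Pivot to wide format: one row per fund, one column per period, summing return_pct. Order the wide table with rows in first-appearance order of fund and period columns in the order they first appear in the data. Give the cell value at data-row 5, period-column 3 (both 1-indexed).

46.2

With rows in first-appearance order of fund, row 5 is fund=ZL7. period columns in first-appearance order: 2026Q1, 2025Q1, 2025Q4, 2025Q3, 2025Q2; column 3 is 2025Q4.
Long rows with fund=ZL7, period=2025Q4: -16.8 + 63 = 46.2.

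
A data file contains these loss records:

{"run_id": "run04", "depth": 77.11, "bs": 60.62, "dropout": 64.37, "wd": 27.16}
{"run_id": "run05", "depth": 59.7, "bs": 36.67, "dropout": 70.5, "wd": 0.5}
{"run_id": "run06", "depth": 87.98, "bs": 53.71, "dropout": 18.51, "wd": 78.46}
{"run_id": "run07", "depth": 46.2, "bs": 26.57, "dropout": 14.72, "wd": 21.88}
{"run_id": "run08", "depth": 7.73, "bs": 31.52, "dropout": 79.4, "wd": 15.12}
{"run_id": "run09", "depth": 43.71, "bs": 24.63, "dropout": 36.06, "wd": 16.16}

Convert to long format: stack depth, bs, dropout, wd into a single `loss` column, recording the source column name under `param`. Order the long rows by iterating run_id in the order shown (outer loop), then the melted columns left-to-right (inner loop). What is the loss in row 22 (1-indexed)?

24 rows total (6 × 4). Row 22: index ⌊(22-1)/4⌋ = 5 into run_id → run09; (22-1) mod 4 = 1 into the melted columns → bs.
So row 22 is (run09, bs, 24.63); loss = 24.63.

24.63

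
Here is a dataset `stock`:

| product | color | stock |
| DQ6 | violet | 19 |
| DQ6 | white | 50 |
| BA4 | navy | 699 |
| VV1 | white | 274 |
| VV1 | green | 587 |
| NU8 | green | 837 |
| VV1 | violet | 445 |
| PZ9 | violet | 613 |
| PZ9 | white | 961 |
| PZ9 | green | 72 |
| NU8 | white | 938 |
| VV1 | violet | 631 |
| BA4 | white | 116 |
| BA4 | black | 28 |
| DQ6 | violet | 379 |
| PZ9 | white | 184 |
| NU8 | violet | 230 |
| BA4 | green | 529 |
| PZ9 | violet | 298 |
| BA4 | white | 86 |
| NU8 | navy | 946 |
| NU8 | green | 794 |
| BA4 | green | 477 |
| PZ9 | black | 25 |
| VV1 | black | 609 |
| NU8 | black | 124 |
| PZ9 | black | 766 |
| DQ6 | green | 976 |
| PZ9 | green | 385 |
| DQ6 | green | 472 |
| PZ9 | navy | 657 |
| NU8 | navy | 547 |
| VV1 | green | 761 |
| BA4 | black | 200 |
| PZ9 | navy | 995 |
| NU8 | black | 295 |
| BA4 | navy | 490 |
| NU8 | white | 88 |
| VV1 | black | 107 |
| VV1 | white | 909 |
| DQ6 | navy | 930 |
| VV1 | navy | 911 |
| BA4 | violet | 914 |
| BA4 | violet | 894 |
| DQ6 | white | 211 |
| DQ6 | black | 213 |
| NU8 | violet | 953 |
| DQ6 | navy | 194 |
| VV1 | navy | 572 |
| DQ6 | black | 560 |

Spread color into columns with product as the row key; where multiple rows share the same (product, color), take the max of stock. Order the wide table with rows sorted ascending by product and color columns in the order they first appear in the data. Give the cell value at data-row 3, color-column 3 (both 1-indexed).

With rows sorted ascending by product, row 3 is product=NU8. color columns in first-appearance order: violet, white, navy, green, black; column 3 is navy.
Long rows with product=NU8, color=navy: max(946, 547) = 946.

946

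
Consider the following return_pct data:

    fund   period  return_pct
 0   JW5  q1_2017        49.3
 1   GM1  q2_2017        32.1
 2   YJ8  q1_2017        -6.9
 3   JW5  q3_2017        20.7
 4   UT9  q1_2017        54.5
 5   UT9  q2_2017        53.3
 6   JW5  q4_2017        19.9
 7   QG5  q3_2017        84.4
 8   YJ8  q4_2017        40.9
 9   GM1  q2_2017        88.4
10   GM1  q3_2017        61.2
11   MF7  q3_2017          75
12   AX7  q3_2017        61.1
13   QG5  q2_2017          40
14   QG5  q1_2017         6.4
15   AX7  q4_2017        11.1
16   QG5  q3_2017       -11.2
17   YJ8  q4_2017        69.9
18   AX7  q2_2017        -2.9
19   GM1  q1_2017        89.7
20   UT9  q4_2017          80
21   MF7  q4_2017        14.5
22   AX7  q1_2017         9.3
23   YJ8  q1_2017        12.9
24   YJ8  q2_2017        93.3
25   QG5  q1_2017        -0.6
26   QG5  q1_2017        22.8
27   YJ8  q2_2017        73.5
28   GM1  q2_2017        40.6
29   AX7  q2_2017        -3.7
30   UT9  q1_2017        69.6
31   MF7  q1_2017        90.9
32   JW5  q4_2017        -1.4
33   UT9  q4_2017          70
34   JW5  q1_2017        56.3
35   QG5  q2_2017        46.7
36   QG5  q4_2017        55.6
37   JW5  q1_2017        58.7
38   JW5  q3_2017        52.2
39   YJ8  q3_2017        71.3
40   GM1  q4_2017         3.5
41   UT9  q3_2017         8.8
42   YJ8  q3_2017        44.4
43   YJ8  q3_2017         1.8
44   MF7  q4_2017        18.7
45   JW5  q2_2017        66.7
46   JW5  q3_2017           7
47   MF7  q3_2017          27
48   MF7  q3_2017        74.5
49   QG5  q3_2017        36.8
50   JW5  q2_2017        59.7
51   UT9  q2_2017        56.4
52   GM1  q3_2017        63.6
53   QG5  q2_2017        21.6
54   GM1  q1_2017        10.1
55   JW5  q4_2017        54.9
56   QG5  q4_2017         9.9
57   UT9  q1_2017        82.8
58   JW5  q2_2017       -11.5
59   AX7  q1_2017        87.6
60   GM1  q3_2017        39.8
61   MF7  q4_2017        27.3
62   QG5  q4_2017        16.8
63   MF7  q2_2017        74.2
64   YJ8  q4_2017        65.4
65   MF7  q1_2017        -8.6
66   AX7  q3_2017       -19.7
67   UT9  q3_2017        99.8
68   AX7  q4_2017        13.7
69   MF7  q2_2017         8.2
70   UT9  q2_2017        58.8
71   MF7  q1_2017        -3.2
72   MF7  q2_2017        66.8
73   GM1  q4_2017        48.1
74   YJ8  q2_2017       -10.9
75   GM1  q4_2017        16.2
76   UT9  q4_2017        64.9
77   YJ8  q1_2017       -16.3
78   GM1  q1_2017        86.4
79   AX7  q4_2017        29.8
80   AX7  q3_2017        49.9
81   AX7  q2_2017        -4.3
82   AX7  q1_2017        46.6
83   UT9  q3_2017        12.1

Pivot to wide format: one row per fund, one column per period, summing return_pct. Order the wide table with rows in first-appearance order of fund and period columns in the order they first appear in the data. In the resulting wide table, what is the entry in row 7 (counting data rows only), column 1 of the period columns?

143.5

With rows in first-appearance order of fund, row 7 is fund=AX7. period columns in first-appearance order: q1_2017, q2_2017, q3_2017, q4_2017; column 1 is q1_2017.
Long rows with fund=AX7, period=q1_2017: 9.3 + 87.6 + 46.6 = 143.5.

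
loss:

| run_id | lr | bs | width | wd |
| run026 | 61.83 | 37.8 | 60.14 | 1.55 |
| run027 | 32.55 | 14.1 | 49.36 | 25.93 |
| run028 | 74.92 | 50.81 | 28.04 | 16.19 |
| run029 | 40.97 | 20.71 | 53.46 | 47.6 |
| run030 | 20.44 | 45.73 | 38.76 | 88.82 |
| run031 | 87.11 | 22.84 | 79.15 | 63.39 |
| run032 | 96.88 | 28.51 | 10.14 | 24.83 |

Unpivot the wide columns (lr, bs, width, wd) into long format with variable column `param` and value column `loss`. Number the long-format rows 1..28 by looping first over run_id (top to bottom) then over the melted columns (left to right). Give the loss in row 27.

10.14

28 rows total (7 × 4). Row 27: index ⌊(27-1)/4⌋ = 6 into run_id → run032; (27-1) mod 4 = 2 into the melted columns → width.
So row 27 is (run032, width, 10.14); loss = 10.14.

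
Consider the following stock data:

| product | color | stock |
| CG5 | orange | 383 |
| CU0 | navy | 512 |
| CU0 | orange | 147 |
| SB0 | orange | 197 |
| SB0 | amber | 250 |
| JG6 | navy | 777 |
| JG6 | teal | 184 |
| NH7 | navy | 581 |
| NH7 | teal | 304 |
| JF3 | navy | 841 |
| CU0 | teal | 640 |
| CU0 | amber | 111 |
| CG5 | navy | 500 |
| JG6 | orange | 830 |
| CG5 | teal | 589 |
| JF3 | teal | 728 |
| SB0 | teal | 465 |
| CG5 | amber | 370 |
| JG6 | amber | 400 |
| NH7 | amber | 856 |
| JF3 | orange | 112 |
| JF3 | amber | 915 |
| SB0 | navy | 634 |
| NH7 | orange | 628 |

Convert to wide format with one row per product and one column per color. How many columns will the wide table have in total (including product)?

1 column for product plus 4 distinct color values → 5 columns.

5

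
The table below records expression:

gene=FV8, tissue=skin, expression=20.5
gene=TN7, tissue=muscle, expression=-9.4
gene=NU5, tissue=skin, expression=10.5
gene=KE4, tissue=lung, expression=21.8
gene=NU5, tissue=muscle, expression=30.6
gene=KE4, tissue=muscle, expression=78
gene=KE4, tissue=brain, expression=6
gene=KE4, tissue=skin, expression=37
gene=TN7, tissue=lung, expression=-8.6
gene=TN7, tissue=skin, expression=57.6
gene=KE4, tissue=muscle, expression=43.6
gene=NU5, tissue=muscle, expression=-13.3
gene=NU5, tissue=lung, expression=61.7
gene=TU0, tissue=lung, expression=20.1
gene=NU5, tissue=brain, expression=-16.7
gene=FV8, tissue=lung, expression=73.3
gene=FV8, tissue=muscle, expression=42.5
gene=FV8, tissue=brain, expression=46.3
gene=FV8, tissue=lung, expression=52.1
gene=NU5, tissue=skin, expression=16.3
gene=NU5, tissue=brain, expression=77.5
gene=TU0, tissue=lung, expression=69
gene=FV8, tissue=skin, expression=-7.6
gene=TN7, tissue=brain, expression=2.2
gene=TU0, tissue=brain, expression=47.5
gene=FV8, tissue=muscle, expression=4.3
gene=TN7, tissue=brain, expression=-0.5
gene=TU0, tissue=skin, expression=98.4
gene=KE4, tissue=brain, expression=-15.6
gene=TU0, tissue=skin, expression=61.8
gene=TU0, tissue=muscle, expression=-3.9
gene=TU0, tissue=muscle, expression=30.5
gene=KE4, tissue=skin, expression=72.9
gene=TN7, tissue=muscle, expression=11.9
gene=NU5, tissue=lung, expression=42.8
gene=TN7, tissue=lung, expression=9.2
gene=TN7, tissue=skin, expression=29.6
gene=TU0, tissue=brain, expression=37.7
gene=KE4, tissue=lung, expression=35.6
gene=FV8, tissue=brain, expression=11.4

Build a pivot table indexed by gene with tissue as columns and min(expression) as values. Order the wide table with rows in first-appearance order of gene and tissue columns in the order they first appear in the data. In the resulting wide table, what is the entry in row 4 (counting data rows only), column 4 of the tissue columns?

With rows in first-appearance order of gene, row 4 is gene=KE4. tissue columns in first-appearance order: skin, muscle, lung, brain; column 4 is brain.
Long rows with gene=KE4, tissue=brain: min(6, -15.6) = -15.6.

-15.6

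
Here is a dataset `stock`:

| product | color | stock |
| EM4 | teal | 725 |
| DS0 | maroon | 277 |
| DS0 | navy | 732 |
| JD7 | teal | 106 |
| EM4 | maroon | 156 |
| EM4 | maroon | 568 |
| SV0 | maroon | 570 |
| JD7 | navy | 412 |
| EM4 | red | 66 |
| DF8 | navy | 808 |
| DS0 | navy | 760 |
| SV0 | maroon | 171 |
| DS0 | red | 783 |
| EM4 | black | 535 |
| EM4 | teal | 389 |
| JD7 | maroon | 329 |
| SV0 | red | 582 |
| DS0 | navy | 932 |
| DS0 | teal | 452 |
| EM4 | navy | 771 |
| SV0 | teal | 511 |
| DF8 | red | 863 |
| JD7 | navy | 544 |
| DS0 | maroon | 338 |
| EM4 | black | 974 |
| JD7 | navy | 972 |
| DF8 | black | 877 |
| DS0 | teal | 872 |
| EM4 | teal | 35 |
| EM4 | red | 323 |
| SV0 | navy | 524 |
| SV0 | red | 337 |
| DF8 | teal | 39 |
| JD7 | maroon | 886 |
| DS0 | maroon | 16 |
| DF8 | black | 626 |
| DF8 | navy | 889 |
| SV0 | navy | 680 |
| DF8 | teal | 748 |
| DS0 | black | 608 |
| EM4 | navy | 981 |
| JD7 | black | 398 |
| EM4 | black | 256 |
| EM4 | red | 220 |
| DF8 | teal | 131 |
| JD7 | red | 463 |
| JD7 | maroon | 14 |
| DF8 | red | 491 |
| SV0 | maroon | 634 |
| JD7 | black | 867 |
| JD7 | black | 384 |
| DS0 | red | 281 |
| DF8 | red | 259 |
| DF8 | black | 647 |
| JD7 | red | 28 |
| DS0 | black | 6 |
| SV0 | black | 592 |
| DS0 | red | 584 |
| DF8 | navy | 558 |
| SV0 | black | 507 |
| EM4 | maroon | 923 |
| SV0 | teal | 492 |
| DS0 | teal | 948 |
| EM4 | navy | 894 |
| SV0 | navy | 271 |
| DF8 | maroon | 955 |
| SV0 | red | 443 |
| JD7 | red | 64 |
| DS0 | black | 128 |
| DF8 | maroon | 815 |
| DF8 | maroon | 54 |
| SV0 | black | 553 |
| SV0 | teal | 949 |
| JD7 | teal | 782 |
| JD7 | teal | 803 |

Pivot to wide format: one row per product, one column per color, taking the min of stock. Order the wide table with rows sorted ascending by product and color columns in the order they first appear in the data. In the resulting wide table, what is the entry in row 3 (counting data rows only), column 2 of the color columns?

156

With rows sorted ascending by product, row 3 is product=EM4. color columns in first-appearance order: teal, maroon, navy, red, black; column 2 is maroon.
Long rows with product=EM4, color=maroon: min(156, 568, 923) = 156.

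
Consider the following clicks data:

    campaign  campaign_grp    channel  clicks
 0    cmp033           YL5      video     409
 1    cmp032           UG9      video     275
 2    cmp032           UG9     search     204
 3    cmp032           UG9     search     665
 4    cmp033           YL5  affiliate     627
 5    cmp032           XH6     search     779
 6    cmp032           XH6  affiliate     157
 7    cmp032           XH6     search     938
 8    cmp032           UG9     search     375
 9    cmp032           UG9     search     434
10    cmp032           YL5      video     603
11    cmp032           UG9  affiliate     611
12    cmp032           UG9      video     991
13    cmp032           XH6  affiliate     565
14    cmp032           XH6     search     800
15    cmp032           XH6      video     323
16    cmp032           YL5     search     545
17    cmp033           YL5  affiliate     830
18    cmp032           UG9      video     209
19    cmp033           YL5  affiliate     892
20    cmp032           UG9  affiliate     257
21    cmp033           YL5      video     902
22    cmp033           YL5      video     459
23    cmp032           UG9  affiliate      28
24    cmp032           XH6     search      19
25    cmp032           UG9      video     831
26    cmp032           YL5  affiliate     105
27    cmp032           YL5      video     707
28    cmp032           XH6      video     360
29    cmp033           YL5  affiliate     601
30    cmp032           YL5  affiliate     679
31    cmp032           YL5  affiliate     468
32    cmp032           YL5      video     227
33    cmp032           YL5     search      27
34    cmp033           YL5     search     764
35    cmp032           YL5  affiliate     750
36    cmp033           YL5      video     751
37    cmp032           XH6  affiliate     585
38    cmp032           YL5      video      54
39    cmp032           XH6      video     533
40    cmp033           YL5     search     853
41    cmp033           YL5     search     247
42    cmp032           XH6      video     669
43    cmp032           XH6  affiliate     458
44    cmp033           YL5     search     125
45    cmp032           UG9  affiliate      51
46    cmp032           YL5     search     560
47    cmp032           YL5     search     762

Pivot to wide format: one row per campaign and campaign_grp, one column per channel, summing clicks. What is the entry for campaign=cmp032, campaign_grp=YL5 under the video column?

1591

Rows with campaign=cmp032, campaign_grp=YL5 and channel=video: clicks values are 603, 707, 227, 54.
603 + 707 + 227 + 54 = 1591.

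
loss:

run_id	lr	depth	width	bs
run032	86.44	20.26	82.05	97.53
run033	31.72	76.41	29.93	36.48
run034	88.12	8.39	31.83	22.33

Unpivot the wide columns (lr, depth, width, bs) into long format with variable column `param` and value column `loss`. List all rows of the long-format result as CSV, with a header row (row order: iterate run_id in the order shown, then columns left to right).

Each (run_id, column) pair becomes one row: 3 × 4 = 12 rows.
For example, (run032, lr) → loss=86.44.

run_id,param,loss
run032,lr,86.44
run032,depth,20.26
run032,width,82.05
run032,bs,97.53
run033,lr,31.72
run033,depth,76.41
run033,width,29.93
run033,bs,36.48
run034,lr,88.12
run034,depth,8.39
run034,width,31.83
run034,bs,22.33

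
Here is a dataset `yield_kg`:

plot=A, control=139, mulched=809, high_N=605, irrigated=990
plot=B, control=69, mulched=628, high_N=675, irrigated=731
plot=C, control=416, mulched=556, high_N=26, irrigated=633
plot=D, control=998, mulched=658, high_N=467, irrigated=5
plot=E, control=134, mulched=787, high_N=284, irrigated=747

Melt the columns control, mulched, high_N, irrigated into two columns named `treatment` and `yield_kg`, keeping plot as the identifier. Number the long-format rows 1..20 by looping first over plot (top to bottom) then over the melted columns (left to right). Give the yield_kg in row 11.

26

20 rows total (5 × 4). Row 11: index ⌊(11-1)/4⌋ = 2 into plot → C; (11-1) mod 4 = 2 into the melted columns → high_N.
So row 11 is (C, high_N, 26); yield_kg = 26.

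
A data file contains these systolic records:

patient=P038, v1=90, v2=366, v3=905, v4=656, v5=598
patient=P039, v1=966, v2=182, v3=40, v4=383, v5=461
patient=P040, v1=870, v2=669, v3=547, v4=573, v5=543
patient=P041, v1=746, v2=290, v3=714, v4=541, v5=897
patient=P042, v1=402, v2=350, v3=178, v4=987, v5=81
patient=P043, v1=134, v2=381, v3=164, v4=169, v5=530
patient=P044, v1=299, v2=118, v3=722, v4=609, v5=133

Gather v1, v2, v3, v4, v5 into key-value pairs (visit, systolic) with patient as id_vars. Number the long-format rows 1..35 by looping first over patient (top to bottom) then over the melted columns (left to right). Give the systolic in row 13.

547

35 rows total (7 × 5). Row 13: index ⌊(13-1)/5⌋ = 2 into patient → P040; (13-1) mod 5 = 2 into the melted columns → v3.
So row 13 is (P040, v3, 547); systolic = 547.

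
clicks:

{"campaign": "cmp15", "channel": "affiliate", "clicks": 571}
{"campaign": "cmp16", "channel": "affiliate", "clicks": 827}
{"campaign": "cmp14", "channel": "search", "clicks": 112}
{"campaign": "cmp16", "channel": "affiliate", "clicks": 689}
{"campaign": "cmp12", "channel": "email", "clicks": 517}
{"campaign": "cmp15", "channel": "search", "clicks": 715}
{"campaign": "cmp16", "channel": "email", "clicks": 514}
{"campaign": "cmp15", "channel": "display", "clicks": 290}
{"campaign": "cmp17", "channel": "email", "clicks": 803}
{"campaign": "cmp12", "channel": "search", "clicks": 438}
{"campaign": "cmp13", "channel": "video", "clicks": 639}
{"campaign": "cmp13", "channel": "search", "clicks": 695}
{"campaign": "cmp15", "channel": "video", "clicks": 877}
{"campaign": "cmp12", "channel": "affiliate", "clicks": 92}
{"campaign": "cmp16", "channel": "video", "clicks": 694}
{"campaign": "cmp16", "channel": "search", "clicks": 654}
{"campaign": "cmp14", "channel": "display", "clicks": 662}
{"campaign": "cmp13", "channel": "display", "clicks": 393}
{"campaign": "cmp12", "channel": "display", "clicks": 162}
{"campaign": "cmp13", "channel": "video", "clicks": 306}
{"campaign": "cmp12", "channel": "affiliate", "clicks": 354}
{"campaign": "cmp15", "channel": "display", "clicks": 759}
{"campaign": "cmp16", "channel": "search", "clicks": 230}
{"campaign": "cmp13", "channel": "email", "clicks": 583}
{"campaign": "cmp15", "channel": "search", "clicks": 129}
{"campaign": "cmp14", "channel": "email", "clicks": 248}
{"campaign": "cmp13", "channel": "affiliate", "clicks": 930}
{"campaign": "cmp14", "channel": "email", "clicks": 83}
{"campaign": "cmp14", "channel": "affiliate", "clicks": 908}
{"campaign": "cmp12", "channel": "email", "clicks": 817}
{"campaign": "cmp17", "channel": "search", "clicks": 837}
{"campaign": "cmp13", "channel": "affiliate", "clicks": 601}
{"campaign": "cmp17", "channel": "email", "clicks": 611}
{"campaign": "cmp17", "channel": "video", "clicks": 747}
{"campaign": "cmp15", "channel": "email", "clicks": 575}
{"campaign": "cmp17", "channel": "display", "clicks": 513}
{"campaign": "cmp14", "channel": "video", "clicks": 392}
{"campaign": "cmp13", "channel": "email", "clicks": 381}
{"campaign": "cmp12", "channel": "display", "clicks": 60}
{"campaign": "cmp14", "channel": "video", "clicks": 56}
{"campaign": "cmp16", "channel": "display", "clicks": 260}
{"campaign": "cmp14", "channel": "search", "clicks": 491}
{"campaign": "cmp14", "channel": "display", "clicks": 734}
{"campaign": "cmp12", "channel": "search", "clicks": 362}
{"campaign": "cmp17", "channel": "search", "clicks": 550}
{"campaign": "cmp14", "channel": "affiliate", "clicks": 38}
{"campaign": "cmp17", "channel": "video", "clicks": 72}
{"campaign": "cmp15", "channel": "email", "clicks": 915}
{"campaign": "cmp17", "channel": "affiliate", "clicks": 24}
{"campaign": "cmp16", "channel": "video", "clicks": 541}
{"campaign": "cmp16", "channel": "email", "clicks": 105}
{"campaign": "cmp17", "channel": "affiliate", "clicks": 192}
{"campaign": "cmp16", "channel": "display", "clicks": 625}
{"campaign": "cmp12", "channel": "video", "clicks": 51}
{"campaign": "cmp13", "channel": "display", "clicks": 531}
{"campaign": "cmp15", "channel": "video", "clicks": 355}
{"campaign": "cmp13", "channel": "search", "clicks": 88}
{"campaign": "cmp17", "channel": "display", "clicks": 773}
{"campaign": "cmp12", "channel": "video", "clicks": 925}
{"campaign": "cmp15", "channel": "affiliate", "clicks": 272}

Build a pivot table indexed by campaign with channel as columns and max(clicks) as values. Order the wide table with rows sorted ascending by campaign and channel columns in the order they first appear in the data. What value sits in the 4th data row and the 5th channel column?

With rows sorted ascending by campaign, row 4 is campaign=cmp15. channel columns in first-appearance order: affiliate, search, email, display, video; column 5 is video.
Long rows with campaign=cmp15, channel=video: max(877, 355) = 877.

877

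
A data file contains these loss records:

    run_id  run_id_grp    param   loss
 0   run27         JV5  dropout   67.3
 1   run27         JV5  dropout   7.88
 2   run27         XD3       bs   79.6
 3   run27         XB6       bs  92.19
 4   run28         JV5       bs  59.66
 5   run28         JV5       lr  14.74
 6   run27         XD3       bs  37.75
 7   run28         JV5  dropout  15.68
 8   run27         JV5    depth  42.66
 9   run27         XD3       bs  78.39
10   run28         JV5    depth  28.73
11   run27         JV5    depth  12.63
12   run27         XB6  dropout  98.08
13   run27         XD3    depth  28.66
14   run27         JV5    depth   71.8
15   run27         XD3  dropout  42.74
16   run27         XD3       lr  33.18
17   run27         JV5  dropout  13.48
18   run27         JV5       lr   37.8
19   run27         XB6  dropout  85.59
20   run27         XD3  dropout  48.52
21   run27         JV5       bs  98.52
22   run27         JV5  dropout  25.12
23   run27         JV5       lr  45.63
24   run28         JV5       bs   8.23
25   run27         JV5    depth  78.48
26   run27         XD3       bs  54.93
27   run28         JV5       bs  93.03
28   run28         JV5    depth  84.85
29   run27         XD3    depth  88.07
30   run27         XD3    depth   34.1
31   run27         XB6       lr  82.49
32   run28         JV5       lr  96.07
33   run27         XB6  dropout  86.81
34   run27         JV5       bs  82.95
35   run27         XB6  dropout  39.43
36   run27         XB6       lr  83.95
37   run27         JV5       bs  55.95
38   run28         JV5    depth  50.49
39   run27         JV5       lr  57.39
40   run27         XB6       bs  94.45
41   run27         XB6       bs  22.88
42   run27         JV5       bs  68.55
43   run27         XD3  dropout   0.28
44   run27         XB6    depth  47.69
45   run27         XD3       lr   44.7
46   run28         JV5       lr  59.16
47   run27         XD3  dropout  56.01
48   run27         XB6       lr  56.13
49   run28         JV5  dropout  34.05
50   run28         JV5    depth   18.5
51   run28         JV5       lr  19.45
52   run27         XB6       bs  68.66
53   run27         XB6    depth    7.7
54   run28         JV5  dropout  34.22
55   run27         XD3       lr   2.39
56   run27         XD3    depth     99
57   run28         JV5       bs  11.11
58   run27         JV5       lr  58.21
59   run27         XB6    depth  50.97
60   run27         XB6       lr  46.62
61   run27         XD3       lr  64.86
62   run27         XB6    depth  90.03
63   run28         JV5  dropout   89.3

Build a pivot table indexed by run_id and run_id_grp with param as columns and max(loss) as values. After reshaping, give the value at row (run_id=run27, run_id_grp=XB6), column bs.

94.45

Rows with run_id=run27, run_id_grp=XB6 and param=bs: loss values are 92.19, 94.45, 22.88, 68.66.
max(92.19, 94.45, 22.88, 68.66) = 94.45.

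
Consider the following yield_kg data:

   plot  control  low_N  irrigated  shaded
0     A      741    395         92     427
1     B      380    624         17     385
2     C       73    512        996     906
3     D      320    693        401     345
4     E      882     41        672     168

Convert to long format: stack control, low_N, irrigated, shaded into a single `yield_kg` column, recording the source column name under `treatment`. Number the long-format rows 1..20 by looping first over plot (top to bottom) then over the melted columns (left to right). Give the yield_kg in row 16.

345

20 rows total (5 × 4). Row 16: index ⌊(16-1)/4⌋ = 3 into plot → D; (16-1) mod 4 = 3 into the melted columns → shaded.
So row 16 is (D, shaded, 345); yield_kg = 345.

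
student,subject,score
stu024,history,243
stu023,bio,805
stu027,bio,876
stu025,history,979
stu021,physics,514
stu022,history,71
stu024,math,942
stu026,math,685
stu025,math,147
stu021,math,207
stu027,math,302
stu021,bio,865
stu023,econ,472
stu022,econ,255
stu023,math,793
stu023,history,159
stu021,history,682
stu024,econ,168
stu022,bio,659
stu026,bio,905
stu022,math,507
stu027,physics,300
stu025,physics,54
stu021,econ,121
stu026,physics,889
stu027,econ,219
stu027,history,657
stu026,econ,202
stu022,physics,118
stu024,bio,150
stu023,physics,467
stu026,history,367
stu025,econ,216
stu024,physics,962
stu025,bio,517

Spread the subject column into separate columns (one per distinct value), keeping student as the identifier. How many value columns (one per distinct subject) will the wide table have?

5 distinct subject values: bio, math, econ, history, physics.

5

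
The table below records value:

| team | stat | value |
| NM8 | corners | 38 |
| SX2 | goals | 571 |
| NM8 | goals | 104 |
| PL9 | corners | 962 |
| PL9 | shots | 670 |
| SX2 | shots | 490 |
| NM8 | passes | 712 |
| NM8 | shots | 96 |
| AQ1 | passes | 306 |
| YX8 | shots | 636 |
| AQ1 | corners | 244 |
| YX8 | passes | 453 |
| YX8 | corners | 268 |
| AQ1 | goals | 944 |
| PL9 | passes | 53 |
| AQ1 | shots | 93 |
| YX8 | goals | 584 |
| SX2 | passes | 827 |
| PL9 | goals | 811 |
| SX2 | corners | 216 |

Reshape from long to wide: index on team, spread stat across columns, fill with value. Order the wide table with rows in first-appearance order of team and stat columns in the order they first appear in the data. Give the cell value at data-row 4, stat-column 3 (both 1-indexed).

93

With rows in first-appearance order of team, row 4 is team=AQ1. stat columns in first-appearance order: corners, goals, shots, passes; column 3 is shots.
Long rows with team=AQ1, stat=shots: value = 93.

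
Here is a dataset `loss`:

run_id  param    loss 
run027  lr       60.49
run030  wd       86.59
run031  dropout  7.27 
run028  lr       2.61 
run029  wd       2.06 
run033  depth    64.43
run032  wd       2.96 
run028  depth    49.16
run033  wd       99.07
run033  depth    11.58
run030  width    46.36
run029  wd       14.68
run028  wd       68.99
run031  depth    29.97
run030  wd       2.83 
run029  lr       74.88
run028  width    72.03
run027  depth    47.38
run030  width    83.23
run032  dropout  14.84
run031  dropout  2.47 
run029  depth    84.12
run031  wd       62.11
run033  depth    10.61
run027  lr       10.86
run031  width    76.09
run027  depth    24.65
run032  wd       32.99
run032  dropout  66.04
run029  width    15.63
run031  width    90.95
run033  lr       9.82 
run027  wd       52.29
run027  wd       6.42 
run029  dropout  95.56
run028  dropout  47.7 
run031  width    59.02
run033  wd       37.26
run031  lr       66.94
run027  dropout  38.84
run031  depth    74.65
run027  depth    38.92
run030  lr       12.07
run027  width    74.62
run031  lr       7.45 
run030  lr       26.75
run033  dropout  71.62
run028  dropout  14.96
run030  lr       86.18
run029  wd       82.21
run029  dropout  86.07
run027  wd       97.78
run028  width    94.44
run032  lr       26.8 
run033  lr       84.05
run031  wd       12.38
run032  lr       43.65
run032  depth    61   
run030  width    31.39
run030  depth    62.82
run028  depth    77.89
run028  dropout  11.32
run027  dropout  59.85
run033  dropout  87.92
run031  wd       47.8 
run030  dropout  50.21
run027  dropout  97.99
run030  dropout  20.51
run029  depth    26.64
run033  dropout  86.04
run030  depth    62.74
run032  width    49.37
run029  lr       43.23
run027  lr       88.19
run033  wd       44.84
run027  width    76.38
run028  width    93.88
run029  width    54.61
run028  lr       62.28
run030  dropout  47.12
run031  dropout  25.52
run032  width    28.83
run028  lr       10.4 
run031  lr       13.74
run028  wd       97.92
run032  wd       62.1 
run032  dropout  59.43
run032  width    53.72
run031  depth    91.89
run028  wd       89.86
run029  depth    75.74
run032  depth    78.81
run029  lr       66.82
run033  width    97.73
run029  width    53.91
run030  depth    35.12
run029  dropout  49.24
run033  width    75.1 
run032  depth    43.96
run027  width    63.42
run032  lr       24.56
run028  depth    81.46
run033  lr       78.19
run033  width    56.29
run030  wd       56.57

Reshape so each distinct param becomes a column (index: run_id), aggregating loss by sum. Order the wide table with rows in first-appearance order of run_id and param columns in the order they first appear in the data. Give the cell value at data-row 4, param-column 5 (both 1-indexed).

With rows in first-appearance order of run_id, row 4 is run_id=run028. param columns in first-appearance order: lr, wd, dropout, depth, width; column 5 is width.
Long rows with run_id=run028, param=width: 72.03 + 94.44 + 93.88 = 260.35.

260.35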